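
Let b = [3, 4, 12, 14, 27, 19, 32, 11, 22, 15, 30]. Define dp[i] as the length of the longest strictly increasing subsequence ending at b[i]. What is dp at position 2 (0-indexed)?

dp[i] = 1 + max{dp[j] : j<i, b[j]<b[i]} (or 1 if no such j):
i:      0  1  2  3  4  5  6  7  8  9 10
b[i]:   3  4 12 14 27 19 32 11 22 15 30
dp:     1  2  3  4  5  5  6  3  6  5  7
At index 2 the value is 3.

3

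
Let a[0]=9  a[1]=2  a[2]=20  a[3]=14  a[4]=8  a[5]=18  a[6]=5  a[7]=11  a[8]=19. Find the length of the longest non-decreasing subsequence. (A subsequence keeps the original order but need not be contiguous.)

Let dp[i] be the length of the longest such subsequence ending at index i:
i:      0  1  2  3  4  5  6  7  8
a[i]:   9  2 20 14  8 18  5 11 19
dp:     1  1  2  2  2  3  2  3  4
Maximum dp value is 4.

4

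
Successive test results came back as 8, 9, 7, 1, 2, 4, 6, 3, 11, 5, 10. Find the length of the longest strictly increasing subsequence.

5

Let dp[i] be the length of the longest such subsequence ending at index i:
i:      1  2  3  4  5  6  7  8  9 10 11
a[i]:   8  9  7  1  2  4  6  3 11  5 10
dp:     1  2  1  1  2  3  4  3  5  4  5
Maximum dp value is 5.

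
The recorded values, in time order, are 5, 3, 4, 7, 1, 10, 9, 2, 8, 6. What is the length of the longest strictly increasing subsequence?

4

Let dp[i] be the length of the longest such subsequence ending at index i:
i:      1  2  3  4  5  6  7  8  9 10
a[i]:   5  3  4  7  1 10  9  2  8  6
dp:     1  1  2  3  1  4  4  2  4  3
Maximum dp value is 4.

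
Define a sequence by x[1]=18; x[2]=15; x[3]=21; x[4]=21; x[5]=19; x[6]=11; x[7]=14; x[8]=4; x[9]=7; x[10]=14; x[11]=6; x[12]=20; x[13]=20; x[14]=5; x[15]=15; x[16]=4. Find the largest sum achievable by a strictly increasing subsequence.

Let S[i] be the best sum of a strictly increasing subsequence ending at i:
i:      1  2  3  4  5  6  7  8  9 10 11 12 13 14 15 16
x[i]:  18 15 21 21 19 11 14  4  7 14  6 20 20  5 15  4
S:     18 15 39 39 37 11 25  4 11 25 10 57 57  9 40  4
Maximum is 57 (e.g. 18 + 19 + 20).

57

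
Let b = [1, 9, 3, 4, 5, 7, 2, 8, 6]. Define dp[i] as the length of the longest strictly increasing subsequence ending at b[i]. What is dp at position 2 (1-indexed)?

2

dp[i] = 1 + max{dp[j] : j<i, b[j]<b[i]} (or 1 if no such j):
i:     1 2 3 4 5 6 7 8 9
b[i]:  1 9 3 4 5 7 2 8 6
dp:    1 2 2 3 4 5 2 6 5
At index 2 the value is 2.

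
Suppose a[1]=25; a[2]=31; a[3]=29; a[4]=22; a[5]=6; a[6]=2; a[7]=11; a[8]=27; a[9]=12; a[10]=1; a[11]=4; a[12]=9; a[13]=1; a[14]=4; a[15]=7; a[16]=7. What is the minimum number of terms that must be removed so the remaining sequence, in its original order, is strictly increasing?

Fewest deletions = n − (longest strictly increasing subsequence).
i:      1  2  3  4  5  6  7  8  9 10 11 12 13 14 15 16
a[i]:  25 31 29 22  6  2 11 27 12  1  4  9  1  4  7  7
dp:     1  2  2  1  1  1  2  3  3  1  2  3  1  2  3  3
max dp = 3, so deletions = 16 − 3 = 13.

13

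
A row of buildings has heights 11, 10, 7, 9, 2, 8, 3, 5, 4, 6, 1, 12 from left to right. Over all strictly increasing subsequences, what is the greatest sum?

28

Let S[i] be the best sum of a strictly increasing subsequence ending at i:
i:      1  2  3  4  5  6  7  8  9 10 11 12
a[i]:  11 10  7  9  2  8  3  5  4  6  1 12
S:     11 10  7 16  2 15  5 10  9 16  1 28
Maximum is 28 (e.g. 2 + 3 + 5 + 6 + 12).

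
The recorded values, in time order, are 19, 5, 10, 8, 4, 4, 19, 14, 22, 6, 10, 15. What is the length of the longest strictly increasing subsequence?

Track the smallest tail for each achievable length (strict):
19 → extends → [19]
5 → replaces 19 → [5]
10 → extends → [5, 10]
8 → replaces 10 → [5, 8]
4 → replaces 5 → [4, 8]
4 → already a tail → [4, 8]
19 → extends → [4, 8, 19]
14 → replaces 19 → [4, 8, 14]
22 → extends → [4, 8, 14, 22]
6 → replaces 8 → [4, 6, 14, 22]
10 → replaces 14 → [4, 6, 10, 22]
15 → replaces 22 → [4, 6, 10, 15]
Four tails, so the longest strictly increasing subsequence has length 4 (e.g. 5, 10, 19, 22).

4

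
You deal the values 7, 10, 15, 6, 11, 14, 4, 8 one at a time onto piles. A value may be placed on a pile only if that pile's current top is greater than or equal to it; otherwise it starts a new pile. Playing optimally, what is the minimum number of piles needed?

4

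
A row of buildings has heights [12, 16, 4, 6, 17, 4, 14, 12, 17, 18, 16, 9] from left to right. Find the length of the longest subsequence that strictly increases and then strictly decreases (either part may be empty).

inc[i] = longest strictly increasing subsequence ending at i; dec[i] = longest strictly decreasing subsequence starting at i:
i:      1  2  3  4  5  6  7  8  9 10 11 12
a[i]:  12 16  4  6 17  4 14 12 17 18 16  9
inc:    1  2  1  2  3  1  3  3  4  5  4  3
dec:    3  4  1  2  4  1  3  2  3  3  2  1
Best peak at i=10 (value 18): inc=5, dec=3, length 5+3−1 = 7.

7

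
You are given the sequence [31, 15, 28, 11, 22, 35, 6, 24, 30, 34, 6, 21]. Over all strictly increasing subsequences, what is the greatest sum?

Let S[i] be the best sum of a strictly increasing subsequence ending at i:
i:       1   2   3   4   5   6   7   8   9  10  11  12
a[i]:   31  15  28  11  22  35   6  24  30  34   6  21
S:      31  15  43  11  37  78   6  61  91 125   6  36
Maximum is 125 (e.g. 15 + 22 + 24 + 30 + 34).

125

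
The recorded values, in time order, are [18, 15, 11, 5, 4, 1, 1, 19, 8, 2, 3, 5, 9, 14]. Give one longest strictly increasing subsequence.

Patience tails give the LIS length; then backtrack through the dp parents:
18 → extends → [18]
15 → replaces 18 → [15]
11 → replaces 15 → [11]
5 → replaces 11 → [5]
4 → replaces 5 → [4]
1 → replaces 4 → [1]
1 → already a tail → [1]
19 → extends → [1, 19]
8 → replaces 19 → [1, 8]
2 → replaces 8 → [1, 2]
3 → extends → [1, 2, 3]
5 → extends → [1, 2, 3, 5]
9 → extends → [1, 2, 3, 5, 9]
14 → extends → [1, 2, 3, 5, 9, 14]
Length 6; one witness is 1, 2, 3, 5, 9, 14.

1, 2, 3, 5, 9, 14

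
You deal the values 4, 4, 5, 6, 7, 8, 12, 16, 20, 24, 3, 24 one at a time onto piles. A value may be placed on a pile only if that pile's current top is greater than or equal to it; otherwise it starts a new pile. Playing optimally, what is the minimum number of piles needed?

9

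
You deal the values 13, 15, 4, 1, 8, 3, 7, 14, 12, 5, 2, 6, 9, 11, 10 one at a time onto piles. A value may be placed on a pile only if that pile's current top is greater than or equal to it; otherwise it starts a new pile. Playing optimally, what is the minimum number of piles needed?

6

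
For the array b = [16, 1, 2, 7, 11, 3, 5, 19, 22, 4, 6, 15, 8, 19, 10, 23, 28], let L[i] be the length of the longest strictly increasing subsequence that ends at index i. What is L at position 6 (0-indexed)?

dp[i] = 1 + max{dp[j] : j<i, b[j]<b[i]} (or 1 if no such j):
i:      0  1  2  3  4  5  6  7  8  9 10 11 12 13 14 15 16
b[i]:  16  1  2  7 11  3  5 19 22  4  6 15  8 19 10 23 28
dp:     1  1  2  3  4  3  4  5  6  4  5  6  6  7  7  8  9
At index 6 the value is 4.

4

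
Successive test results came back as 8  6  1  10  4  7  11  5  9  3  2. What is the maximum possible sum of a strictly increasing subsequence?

Let S[i] be the best sum of a strictly increasing subsequence ending at i:
i:      1  2  3  4  5  6  7  8  9 10 11
a[i]:   8  6  1 10  4  7 11  5  9  3  2
S:      8  6  1 18  5 13 29 10 22  4  3
Maximum is 29 (e.g. 8 + 10 + 11).

29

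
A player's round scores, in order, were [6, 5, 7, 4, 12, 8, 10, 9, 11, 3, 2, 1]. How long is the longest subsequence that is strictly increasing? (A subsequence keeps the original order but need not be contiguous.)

5

Track the smallest tail for each achievable length (strict):
6 → extends → [6]
5 → replaces 6 → [5]
7 → extends → [5, 7]
4 → replaces 5 → [4, 7]
12 → extends → [4, 7, 12]
8 → replaces 12 → [4, 7, 8]
10 → extends → [4, 7, 8, 10]
9 → replaces 10 → [4, 7, 8, 9]
11 → extends → [4, 7, 8, 9, 11]
3 → replaces 4 → [3, 7, 8, 9, 11]
2 → replaces 3 → [2, 7, 8, 9, 11]
1 → replaces 2 → [1, 7, 8, 9, 11]
Five tails, so the longest strictly increasing subsequence has length 5 (e.g. 6, 7, 8, 10, 11).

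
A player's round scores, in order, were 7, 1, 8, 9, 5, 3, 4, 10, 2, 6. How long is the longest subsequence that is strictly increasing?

Let dp[i] be the length of the longest such subsequence ending at index i:
i:      1  2  3  4  5  6  7  8  9 10
a[i]:   7  1  8  9  5  3  4 10  2  6
dp:     1  1  2  3  2  2  3  4  2  4
Maximum dp value is 4.

4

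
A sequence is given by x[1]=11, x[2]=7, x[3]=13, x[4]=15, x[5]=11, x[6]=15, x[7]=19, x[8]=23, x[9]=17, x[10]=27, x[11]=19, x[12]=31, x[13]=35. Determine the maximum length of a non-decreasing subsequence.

Track the smallest tail for each achievable length (allowing ties):
11 → extends → [11]
7 → replaces 11 → [7]
13 → extends → [7, 13]
15 → extends → [7, 13, 15]
11 → replaces 13 → [7, 11, 15]
15 → extends → [7, 11, 15, 15]
19 → extends → [7, 11, 15, 15, 19]
23 → extends → [7, 11, 15, 15, 19, 23]
17 → replaces 19 → [7, 11, 15, 15, 17, 23]
27 → extends → [7, 11, 15, 15, 17, 23, 27]
19 → replaces 23 → [7, 11, 15, 15, 17, 19, 27]
31 → extends → [7, 11, 15, 15, 17, 19, 27, 31]
35 → extends → [7, 11, 15, 15, 17, 19, 27, 31, 35]
Nine tails, so the longest non-decreasing subsequence has length 9 (e.g. 11, 13, 15, 15, 19, 23, 27, 31, 35).

9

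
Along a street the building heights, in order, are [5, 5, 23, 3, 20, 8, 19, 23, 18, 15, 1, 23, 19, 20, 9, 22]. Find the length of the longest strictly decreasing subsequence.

6

Let dp[i] be the longest strictly decreasing subsequence ending at i:
i:      1  2  3  4  5  6  7  8  9 10 11 12 13 14 15 16
a[i]:   5  5 23  3 20  8 19 23 18 15  1 23 19 20  9 22
dp:     1  1  1  2  2  3  3  1  4  5  6  1  3  2  6  2
Maximum is 6.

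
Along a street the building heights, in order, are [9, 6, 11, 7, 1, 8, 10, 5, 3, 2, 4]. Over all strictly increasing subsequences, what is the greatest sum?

Let S[i] be the best sum of a strictly increasing subsequence ending at i:
i:      1  2  3  4  5  6  7  8  9 10 11
a[i]:   9  6 11  7  1  8 10  5  3  2  4
S:      9  6 20 13  1 21 31  6  4  3  8
Maximum is 31 (e.g. 6 + 7 + 8 + 10).

31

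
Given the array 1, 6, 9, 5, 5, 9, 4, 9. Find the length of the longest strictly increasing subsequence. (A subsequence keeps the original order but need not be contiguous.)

3

Let dp[i] be the length of the longest such subsequence ending at index i:
i:     1 2 3 4 5 6 7 8
a[i]:  1 6 9 5 5 9 4 9
dp:    1 2 3 2 2 3 2 3
Maximum dp value is 3.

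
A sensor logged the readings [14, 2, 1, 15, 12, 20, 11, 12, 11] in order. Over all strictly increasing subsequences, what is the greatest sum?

Let S[i] be the best sum of a strictly increasing subsequence ending at i:
i:      1  2  3  4  5  6  7  8  9
a[i]:  14  2  1 15 12 20 11 12 11
S:     14  2  1 29 14 49 13 25 13
Maximum is 49 (e.g. 14 + 15 + 20).

49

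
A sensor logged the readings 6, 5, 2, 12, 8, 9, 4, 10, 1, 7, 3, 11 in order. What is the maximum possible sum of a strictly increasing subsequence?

44

Let S[i] be the best sum of a strictly increasing subsequence ending at i:
i:      1  2  3  4  5  6  7  8  9 10 11 12
a[i]:   6  5  2 12  8  9  4 10  1  7  3 11
S:      6  5  2 18 14 23  6 33  1 13  5 44
Maximum is 44 (e.g. 6 + 8 + 9 + 10 + 11).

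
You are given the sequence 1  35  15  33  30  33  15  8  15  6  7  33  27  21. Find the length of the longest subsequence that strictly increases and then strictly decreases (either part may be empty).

inc[i] = longest strictly increasing subsequence ending at i; dec[i] = longest strictly decreasing subsequence starting at i:
i:      1  2  3  4  5  6  7  8  9 10 11 12 13 14
a[i]:   1 35 15 33 30 33 15  8 15  6  7 33 27 21
inc:    1  2  2  3  3  4  2  2  3  2  3  4  4  4
dec:    1  6  3  5  4  4  3  2  2  1  1  3  2  1
Best peak at i=2 (value 35): inc=2, dec=6, length 2+6−1 = 7.

7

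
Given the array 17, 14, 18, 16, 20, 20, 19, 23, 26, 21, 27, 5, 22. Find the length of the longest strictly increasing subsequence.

6

Let dp[i] be the length of the longest such subsequence ending at index i:
i:      1  2  3  4  5  6  7  8  9 10 11 12 13
a[i]:  17 14 18 16 20 20 19 23 26 21 27  5 22
dp:     1  1  2  2  3  3  3  4  5  4  6  1  5
Maximum dp value is 6.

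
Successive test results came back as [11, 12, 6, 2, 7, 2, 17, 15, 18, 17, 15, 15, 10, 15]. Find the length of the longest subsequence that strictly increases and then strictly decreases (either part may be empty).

7

inc[i] = longest strictly increasing subsequence ending at i; dec[i] = longest strictly decreasing subsequence starting at i:
i:      1  2  3  4  5  6  7  8  9 10 11 12 13 14
a[i]:  11 12  6  2  7  2 17 15 18 17 15 15 10 15
inc:    1  2  1  1  2  1  3  3  4  4  3  3  3  4
dec:    3  3  2  1  2  1  3  2  4  3  2  2  1  1
Best peak at i=9 (value 18): inc=4, dec=4, length 4+4−1 = 7.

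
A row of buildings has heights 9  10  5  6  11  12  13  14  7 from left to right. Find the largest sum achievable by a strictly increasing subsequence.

69

Let S[i] be the best sum of a strictly increasing subsequence ending at i:
i:      1  2  3  4  5  6  7  8  9
a[i]:   9 10  5  6 11 12 13 14  7
S:      9 19  5 11 30 42 55 69 18
Maximum is 69 (e.g. 9 + 10 + 11 + 12 + 13 + 14).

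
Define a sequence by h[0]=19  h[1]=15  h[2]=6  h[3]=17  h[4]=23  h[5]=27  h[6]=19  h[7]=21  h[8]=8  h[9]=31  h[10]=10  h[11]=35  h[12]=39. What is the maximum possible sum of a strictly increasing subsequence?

Let S[i] be the best sum of a strictly increasing subsequence ending at i:
i:       0   1   2   3   4   5   6   7   8   9  10  11  12
h[i]:   19  15   6  17  23  27  19  21   8  31  10  35  39
S:      19  15   6  32  55  82  51  72  14 113  24 148 187
Maximum is 187 (e.g. 15 + 17 + 23 + 27 + 31 + 35 + 39).

187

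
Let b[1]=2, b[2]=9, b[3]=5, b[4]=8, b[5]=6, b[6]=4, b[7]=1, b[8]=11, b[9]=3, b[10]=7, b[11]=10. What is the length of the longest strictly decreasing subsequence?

Negate each value so 'decreasing' becomes 'increasing', then run patience tails on the negated sequence:
-2 → extends → [-2]
-9 → replaces -2 → [-9]
-5 → extends → [-9, -5]
-8 → replaces -5 → [-9, -8]
-6 → extends → [-9, -8, -6]
-4 → extends → [-9, -8, -6, -4]
-1 → extends → [-9, -8, -6, -4, -1]
-11 → replaces -9 → [-11, -8, -6, -4, -1]
-3 → replaces -1 → [-11, -8, -6, -4, -3]
-7 → replaces -6 → [-11, -8, -7, -4, -3]
-10 → replaces -8 → [-11, -10, -7, -4, -3]
Five tails, so the longest strictly decreasing subsequence of the original has length 5.

5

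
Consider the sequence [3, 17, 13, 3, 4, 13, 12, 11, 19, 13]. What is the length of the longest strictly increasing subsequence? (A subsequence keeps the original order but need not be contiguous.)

4

Track the smallest tail for each achievable length (strict):
3 → extends → [3]
17 → extends → [3, 17]
13 → replaces 17 → [3, 13]
3 → already a tail → [3, 13]
4 → replaces 13 → [3, 4]
13 → extends → [3, 4, 13]
12 → replaces 13 → [3, 4, 12]
11 → replaces 12 → [3, 4, 11]
19 → extends → [3, 4, 11, 19]
13 → replaces 19 → [3, 4, 11, 13]
Four tails, so the longest strictly increasing subsequence has length 4 (e.g. 3, 4, 13, 19).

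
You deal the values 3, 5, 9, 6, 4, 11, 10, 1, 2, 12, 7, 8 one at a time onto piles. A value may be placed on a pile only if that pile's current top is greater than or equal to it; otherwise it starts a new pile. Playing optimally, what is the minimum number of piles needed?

5

Place each on the leftmost legal pile:
3 → new pile 1 (tops now [3])
5 → new pile 2 (tops now [3, 5])
9 → new pile 3 (tops now [3, 5, 9])
6 → pile 3 (tops now [3, 5, 6])
4 → pile 2 (tops now [3, 4, 6])
11 → new pile 4 (tops now [3, 4, 6, 11])
10 → pile 4 (tops now [3, 4, 6, 10])
1 → pile 1 (tops now [1, 4, 6, 10])
2 → pile 2 (tops now [1, 2, 6, 10])
12 → new pile 5 (tops now [1, 2, 6, 10, 12])
7 → pile 4 (tops now [1, 2, 6, 7, 12])
8 → pile 5 (tops now [1, 2, 6, 7, 8])
Five piles.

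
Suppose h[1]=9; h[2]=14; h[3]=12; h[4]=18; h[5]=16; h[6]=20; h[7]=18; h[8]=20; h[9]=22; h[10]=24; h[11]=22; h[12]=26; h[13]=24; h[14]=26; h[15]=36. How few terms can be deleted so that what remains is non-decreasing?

5

Fewest deletions = n − (longest non-decreasing subsequence).
i:      1  2  3  4  5  6  7  8  9 10 11 12 13 14 15
h[i]:   9 14 12 18 16 20 18 20 22 24 22 26 24 26 36
dp:     1  2  2  3  3  4  4  5  6  7  7  8  8  9 10
max dp = 10, so deletions = 15 − 10 = 5.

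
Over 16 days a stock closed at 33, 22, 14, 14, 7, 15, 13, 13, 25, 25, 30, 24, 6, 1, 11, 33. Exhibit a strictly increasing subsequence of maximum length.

Patience tails give the LIS length; then backtrack through the dp parents:
33 → extends → [33]
22 → replaces 33 → [22]
14 → replaces 22 → [14]
14 → already a tail → [14]
7 → replaces 14 → [7]
15 → extends → [7, 15]
13 → replaces 15 → [7, 13]
13 → already a tail → [7, 13]
25 → extends → [7, 13, 25]
25 → already a tail → [7, 13, 25]
30 → extends → [7, 13, 25, 30]
24 → replaces 25 → [7, 13, 24, 30]
6 → replaces 7 → [6, 13, 24, 30]
1 → replaces 6 → [1, 13, 24, 30]
11 → replaces 13 → [1, 11, 24, 30]
33 → extends → [1, 11, 24, 30, 33]
Length 5; one witness is 14, 15, 25, 30, 33.

14, 15, 25, 30, 33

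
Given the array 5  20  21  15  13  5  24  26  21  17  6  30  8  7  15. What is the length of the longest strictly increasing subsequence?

Let dp[i] be the length of the longest such subsequence ending at index i:
i:      1  2  3  4  5  6  7  8  9 10 11 12 13 14 15
a[i]:   5 20 21 15 13  5 24 26 21 17  6 30  8  7 15
dp:     1  2  3  2  2  1  4  5  3  3  2  6  3  3  4
Maximum dp value is 6.

6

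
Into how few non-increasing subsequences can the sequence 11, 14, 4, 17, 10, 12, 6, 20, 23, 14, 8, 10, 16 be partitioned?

5

The minimum number of non-increasing subsequences covering a sequence equals the length of its longest strictly increasing subsequence.
LIS length is 5 (e.g. 11, 14, 17, 20, 23), so 5 piles are needed.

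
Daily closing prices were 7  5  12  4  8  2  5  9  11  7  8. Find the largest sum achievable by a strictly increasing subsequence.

35

Let S[i] be the best sum of a strictly increasing subsequence ending at i:
i:      1  2  3  4  5  6  7  8  9 10 11
a[i]:   7  5 12  4  8  2  5  9 11  7  8
S:      7  5 19  4 15  2  9 24 35 16 24
Maximum is 35 (e.g. 7 + 8 + 9 + 11).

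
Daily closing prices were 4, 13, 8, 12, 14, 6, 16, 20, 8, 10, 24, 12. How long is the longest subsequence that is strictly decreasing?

3

Negate each value so 'decreasing' becomes 'increasing', then run patience tails on the negated sequence:
-4 → extends → [-4]
-13 → replaces -4 → [-13]
-8 → extends → [-13, -8]
-12 → replaces -8 → [-13, -12]
-14 → replaces -13 → [-14, -12]
-6 → extends → [-14, -12, -6]
-16 → replaces -14 → [-16, -12, -6]
-20 → replaces -16 → [-20, -12, -6]
-8 → replaces -6 → [-20, -12, -8]
-10 → replaces -8 → [-20, -12, -10]
-24 → replaces -20 → [-24, -12, -10]
-12 → already a tail → [-24, -12, -10]
Three tails, so the longest strictly decreasing subsequence of the original has length 3.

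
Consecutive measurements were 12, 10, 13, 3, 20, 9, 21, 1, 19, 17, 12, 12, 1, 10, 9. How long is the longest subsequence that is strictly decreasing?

6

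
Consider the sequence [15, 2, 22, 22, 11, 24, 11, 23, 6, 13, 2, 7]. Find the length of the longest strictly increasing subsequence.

Let dp[i] be the length of the longest such subsequence ending at index i:
i:      1  2  3  4  5  6  7  8  9 10 11 12
a[i]:  15  2 22 22 11 24 11 23  6 13  2  7
dp:     1  1  2  2  2  3  2  3  2  3  1  3
Maximum dp value is 3.

3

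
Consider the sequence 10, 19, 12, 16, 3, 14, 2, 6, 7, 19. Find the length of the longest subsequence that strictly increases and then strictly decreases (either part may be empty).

5

inc[i] = longest strictly increasing subsequence ending at i; dec[i] = longest strictly decreasing subsequence starting at i:
i:      1  2  3  4  5  6  7  8  9 10
a[i]:  10 19 12 16  3 14  2  6  7 19
inc:    1  2  2  3  1  3  1  2  3  4
dec:    3  4  3  3  2  2  1  1  1  1
Best peak at i=2 (value 19): inc=2, dec=4, length 2+4−1 = 5.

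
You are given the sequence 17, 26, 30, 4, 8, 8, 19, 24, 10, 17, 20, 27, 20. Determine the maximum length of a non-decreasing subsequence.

Let dp[i] be the length of the longest such subsequence ending at index i:
i:      1  2  3  4  5  6  7  8  9 10 11 12 13
a[i]:  17 26 30  4  8  8 19 24 10 17 20 27 20
dp:     1  2  3  1  2  3  4  5  4  5  6  7  7
Maximum dp value is 7.

7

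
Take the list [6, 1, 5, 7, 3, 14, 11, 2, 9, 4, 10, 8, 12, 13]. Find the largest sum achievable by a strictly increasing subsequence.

Let S[i] be the best sum of a strictly increasing subsequence ending at i:
i:      1  2  3  4  5  6  7  8  9 10 11 12 13 14
a[i]:   6  1  5  7  3 14 11  2  9  4 10  8 12 13
S:      6  1  6 13  4 27 24  3 22  8 32 21 44 57
Maximum is 57 (e.g. 1 + 5 + 7 + 9 + 10 + 12 + 13).

57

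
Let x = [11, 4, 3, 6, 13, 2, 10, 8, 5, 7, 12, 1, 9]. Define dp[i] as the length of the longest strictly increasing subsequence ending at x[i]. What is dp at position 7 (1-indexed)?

3

dp[i] = 1 + max{dp[j] : j<i, x[j]<x[i]} (or 1 if no such j):
i:      1  2  3  4  5  6  7  8  9 10 11 12 13
x[i]:  11  4  3  6 13  2 10  8  5  7 12  1  9
dp:     1  1  1  2  3  1  3  3  2  3  4  1  4
At index 7 the value is 3.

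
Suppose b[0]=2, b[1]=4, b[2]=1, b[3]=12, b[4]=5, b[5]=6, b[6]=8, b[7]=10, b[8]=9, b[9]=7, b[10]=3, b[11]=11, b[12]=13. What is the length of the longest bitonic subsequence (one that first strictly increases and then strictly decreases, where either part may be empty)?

9

inc[i] = longest strictly increasing subsequence ending at i; dec[i] = longest strictly decreasing subsequence starting at i:
i:      0  1  2  3  4  5  6  7  8  9 10 11 12
b[i]:   2  4  1 12  5  6  8 10  9  7  3 11 13
inc:    1  2  1  3  3  4  5  6  6  5  2  7  8
dec:    2  2  1  5  2  2  3  4  3  2  1  1  1
Best peak at i=7 (value 10): inc=6, dec=4, length 6+4−1 = 9.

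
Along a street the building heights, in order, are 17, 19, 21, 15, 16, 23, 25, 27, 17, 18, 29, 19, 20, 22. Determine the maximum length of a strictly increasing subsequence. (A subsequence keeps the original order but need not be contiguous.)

Let dp[i] be the length of the longest such subsequence ending at index i:
i:      1  2  3  4  5  6  7  8  9 10 11 12 13 14
a[i]:  17 19 21 15 16 23 25 27 17 18 29 19 20 22
dp:     1  2  3  1  2  4  5  6  3  4  7  5  6  7
Maximum dp value is 7.

7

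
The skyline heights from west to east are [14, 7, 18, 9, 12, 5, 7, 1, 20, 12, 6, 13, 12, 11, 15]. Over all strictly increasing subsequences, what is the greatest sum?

56

Let S[i] be the best sum of a strictly increasing subsequence ending at i:
i:      1  2  3  4  5  6  7  8  9 10 11 12 13 14 15
a[i]:  14  7 18  9 12  5  7  1 20 12  6 13 12 11 15
S:     14  7 32 16 28  5 12  1 52 28 11 41 28 27 56
Maximum is 56 (e.g. 7 + 9 + 12 + 13 + 15).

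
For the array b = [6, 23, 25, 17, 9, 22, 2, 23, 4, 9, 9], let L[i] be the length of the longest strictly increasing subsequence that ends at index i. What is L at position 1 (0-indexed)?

2

dp[i] = 1 + max{dp[j] : j<i, b[j]<b[i]} (or 1 if no such j):
i:      0  1  2  3  4  5  6  7  8  9 10
b[i]:   6 23 25 17  9 22  2 23  4  9  9
dp:     1  2  3  2  2  3  1  4  2  3  3
At index 1 the value is 2.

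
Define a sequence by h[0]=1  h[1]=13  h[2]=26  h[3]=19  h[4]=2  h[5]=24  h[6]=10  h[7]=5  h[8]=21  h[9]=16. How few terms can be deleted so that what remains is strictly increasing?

Fewest deletions = n − (longest strictly increasing subsequence).
Patience tails:
1 → extends → [1]
13 → extends → [1, 13]
26 → extends → [1, 13, 26]
19 → replaces 26 → [1, 13, 19]
2 → replaces 13 → [1, 2, 19]
24 → extends → [1, 2, 19, 24]
10 → replaces 19 → [1, 2, 10, 24]
5 → replaces 10 → [1, 2, 5, 24]
21 → replaces 24 → [1, 2, 5, 21]
16 → replaces 21 → [1, 2, 5, 16]
Longest strictly increasing subsequence has length 4, so deletions = 10 − 4 = 6.

6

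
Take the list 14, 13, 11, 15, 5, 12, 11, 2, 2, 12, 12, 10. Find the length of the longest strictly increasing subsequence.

3

Let dp[i] be the length of the longest such subsequence ending at index i:
i:      1  2  3  4  5  6  7  8  9 10 11 12
a[i]:  14 13 11 15  5 12 11  2  2 12 12 10
dp:     1  1  1  2  1  2  2  1  1  3  3  2
Maximum dp value is 3.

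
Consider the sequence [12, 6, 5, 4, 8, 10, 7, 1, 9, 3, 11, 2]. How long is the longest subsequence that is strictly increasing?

4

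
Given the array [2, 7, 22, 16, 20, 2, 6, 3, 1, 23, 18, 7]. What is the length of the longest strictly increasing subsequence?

5

Track the smallest tail for each achievable length (strict):
2 → extends → [2]
7 → extends → [2, 7]
22 → extends → [2, 7, 22]
16 → replaces 22 → [2, 7, 16]
20 → extends → [2, 7, 16, 20]
2 → already a tail → [2, 7, 16, 20]
6 → replaces 7 → [2, 6, 16, 20]
3 → replaces 6 → [2, 3, 16, 20]
1 → replaces 2 → [1, 3, 16, 20]
23 → extends → [1, 3, 16, 20, 23]
18 → replaces 20 → [1, 3, 16, 18, 23]
7 → replaces 16 → [1, 3, 7, 18, 23]
Five tails, so the longest strictly increasing subsequence has length 5 (e.g. 2, 7, 16, 20, 23).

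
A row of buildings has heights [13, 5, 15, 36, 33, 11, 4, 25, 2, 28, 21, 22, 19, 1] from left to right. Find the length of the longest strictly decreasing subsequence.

6

Negate each value so 'decreasing' becomes 'increasing', then run patience tails on the negated sequence:
-13 → extends → [-13]
-5 → extends → [-13, -5]
-15 → replaces -13 → [-15, -5]
-36 → replaces -15 → [-36, -5]
-33 → replaces -5 → [-36, -33]
-11 → extends → [-36, -33, -11]
-4 → extends → [-36, -33, -11, -4]
-25 → replaces -11 → [-36, -33, -25, -4]
-2 → extends → [-36, -33, -25, -4, -2]
-28 → replaces -25 → [-36, -33, -28, -4, -2]
-21 → replaces -4 → [-36, -33, -28, -21, -2]
-22 → replaces -21 → [-36, -33, -28, -22, -2]
-19 → replaces -2 → [-36, -33, -28, -22, -19]
-1 → extends → [-36, -33, -28, -22, -19, -1]
Six tails, so the longest strictly decreasing subsequence of the original has length 6.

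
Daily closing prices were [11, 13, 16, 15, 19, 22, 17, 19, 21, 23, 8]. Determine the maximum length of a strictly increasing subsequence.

7

Track the smallest tail for each achievable length (strict):
11 → extends → [11]
13 → extends → [11, 13]
16 → extends → [11, 13, 16]
15 → replaces 16 → [11, 13, 15]
19 → extends → [11, 13, 15, 19]
22 → extends → [11, 13, 15, 19, 22]
17 → replaces 19 → [11, 13, 15, 17, 22]
19 → replaces 22 → [11, 13, 15, 17, 19]
21 → extends → [11, 13, 15, 17, 19, 21]
23 → extends → [11, 13, 15, 17, 19, 21, 23]
8 → replaces 11 → [8, 13, 15, 17, 19, 21, 23]
Seven tails, so the longest strictly increasing subsequence has length 7 (e.g. 11, 13, 16, 17, 19, 21, 23).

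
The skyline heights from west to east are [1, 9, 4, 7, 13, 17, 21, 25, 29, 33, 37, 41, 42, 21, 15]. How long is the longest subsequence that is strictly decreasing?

Let dp[i] be the longest strictly decreasing subsequence ending at i:
i:      1  2  3  4  5  6  7  8  9 10 11 12 13 14 15
a[i]:   1  9  4  7 13 17 21 25 29 33 37 41 42 21 15
dp:     1  1  2  2  1  1  1  1  1  1  1  1  1  2  3
Maximum is 3.

3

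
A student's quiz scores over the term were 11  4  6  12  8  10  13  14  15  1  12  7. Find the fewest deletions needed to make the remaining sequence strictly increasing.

5

Fewest deletions = n − (longest strictly increasing subsequence).
Patience tails:
11 → extends → [11]
4 → replaces 11 → [4]
6 → extends → [4, 6]
12 → extends → [4, 6, 12]
8 → replaces 12 → [4, 6, 8]
10 → extends → [4, 6, 8, 10]
13 → extends → [4, 6, 8, 10, 13]
14 → extends → [4, 6, 8, 10, 13, 14]
15 → extends → [4, 6, 8, 10, 13, 14, 15]
1 → replaces 4 → [1, 6, 8, 10, 13, 14, 15]
12 → replaces 13 → [1, 6, 8, 10, 12, 14, 15]
7 → replaces 8 → [1, 6, 7, 10, 12, 14, 15]
Longest strictly increasing subsequence has length 7, so deletions = 12 − 7 = 5.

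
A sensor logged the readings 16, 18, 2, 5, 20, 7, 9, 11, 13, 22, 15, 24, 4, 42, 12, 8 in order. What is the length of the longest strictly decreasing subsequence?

4

Negate each value so 'decreasing' becomes 'increasing', then run patience tails on the negated sequence:
-16 → extends → [-16]
-18 → replaces -16 → [-18]
-2 → extends → [-18, -2]
-5 → replaces -2 → [-18, -5]
-20 → replaces -18 → [-20, -5]
-7 → replaces -5 → [-20, -7]
-9 → replaces -7 → [-20, -9]
-11 → replaces -9 → [-20, -11]
-13 → replaces -11 → [-20, -13]
-22 → replaces -20 → [-22, -13]
-15 → replaces -13 → [-22, -15]
-24 → replaces -22 → [-24, -15]
-4 → extends → [-24, -15, -4]
-42 → replaces -24 → [-42, -15, -4]
-12 → replaces -4 → [-42, -15, -12]
-8 → extends → [-42, -15, -12, -8]
Four tails, so the longest strictly decreasing subsequence of the original has length 4.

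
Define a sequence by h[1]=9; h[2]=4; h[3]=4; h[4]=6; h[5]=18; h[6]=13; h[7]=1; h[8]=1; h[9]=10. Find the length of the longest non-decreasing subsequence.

4

Track the smallest tail for each achievable length (allowing ties):
9 → extends → [9]
4 → replaces 9 → [4]
4 → extends → [4, 4]
6 → extends → [4, 4, 6]
18 → extends → [4, 4, 6, 18]
13 → replaces 18 → [4, 4, 6, 13]
1 → replaces 4 → [1, 4, 6, 13]
1 → replaces 4 → [1, 1, 6, 13]
10 → replaces 13 → [1, 1, 6, 10]
Four tails, so the longest non-decreasing subsequence has length 4 (e.g. 4, 4, 6, 18).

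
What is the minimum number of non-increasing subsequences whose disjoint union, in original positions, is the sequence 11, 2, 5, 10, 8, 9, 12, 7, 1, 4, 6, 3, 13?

6

Place each on the leftmost legal pile:
11 → new pile 1 (tops now [11])
2 → pile 1 (tops now [2])
5 → new pile 2 (tops now [2, 5])
10 → new pile 3 (tops now [2, 5, 10])
8 → pile 3 (tops now [2, 5, 8])
9 → new pile 4 (tops now [2, 5, 8, 9])
12 → new pile 5 (tops now [2, 5, 8, 9, 12])
7 → pile 3 (tops now [2, 5, 7, 9, 12])
1 → pile 1 (tops now [1, 5, 7, 9, 12])
4 → pile 2 (tops now [1, 4, 7, 9, 12])
6 → pile 3 (tops now [1, 4, 6, 9, 12])
3 → pile 2 (tops now [1, 3, 6, 9, 12])
13 → new pile 6 (tops now [1, 3, 6, 9, 12, 13])
Six piles.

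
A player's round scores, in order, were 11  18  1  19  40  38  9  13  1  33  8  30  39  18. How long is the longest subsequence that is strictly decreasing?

5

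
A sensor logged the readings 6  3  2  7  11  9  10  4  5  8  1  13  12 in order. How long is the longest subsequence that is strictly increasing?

Track the smallest tail for each achievable length (strict):
6 → extends → [6]
3 → replaces 6 → [3]
2 → replaces 3 → [2]
7 → extends → [2, 7]
11 → extends → [2, 7, 11]
9 → replaces 11 → [2, 7, 9]
10 → extends → [2, 7, 9, 10]
4 → replaces 7 → [2, 4, 9, 10]
5 → replaces 9 → [2, 4, 5, 10]
8 → replaces 10 → [2, 4, 5, 8]
1 → replaces 2 → [1, 4, 5, 8]
13 → extends → [1, 4, 5, 8, 13]
12 → replaces 13 → [1, 4, 5, 8, 12]
Five tails, so the longest strictly increasing subsequence has length 5 (e.g. 6, 7, 9, 10, 13).

5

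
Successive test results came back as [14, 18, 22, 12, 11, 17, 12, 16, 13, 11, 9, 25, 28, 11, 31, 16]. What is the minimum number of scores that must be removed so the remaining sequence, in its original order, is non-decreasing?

Fewest deletions = n − (longest non-decreasing subsequence).
i:      1  2  3  4  5  6  7  8  9 10 11 12 13 14 15 16
a[i]:  14 18 22 12 11 17 12 16 13 11  9 25 28 11 31 16
dp:     1  2  3  1  1  2  2  3  3  2  1  4  5  3  6  4
max dp = 6, so deletions = 16 − 6 = 10.

10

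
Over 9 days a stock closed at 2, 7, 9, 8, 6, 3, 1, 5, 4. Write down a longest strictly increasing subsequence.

2, 7, 9

Patience tails give the LIS length; then backtrack through the dp parents:
2 → extends → [2]
7 → extends → [2, 7]
9 → extends → [2, 7, 9]
8 → replaces 9 → [2, 7, 8]
6 → replaces 7 → [2, 6, 8]
3 → replaces 6 → [2, 3, 8]
1 → replaces 2 → [1, 3, 8]
5 → replaces 8 → [1, 3, 5]
4 → replaces 5 → [1, 3, 4]
Length 3; one witness is 2, 7, 9.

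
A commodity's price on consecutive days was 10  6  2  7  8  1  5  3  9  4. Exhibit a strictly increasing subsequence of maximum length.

Patience tails give the LIS length; then backtrack through the dp parents:
10 → extends → [10]
6 → replaces 10 → [6]
2 → replaces 6 → [2]
7 → extends → [2, 7]
8 → extends → [2, 7, 8]
1 → replaces 2 → [1, 7, 8]
5 → replaces 7 → [1, 5, 8]
3 → replaces 5 → [1, 3, 8]
9 → extends → [1, 3, 8, 9]
4 → replaces 8 → [1, 3, 4, 9]
Length 4; one witness is 6, 7, 8, 9.

6, 7, 8, 9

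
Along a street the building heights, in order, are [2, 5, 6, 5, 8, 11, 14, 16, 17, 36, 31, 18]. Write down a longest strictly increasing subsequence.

2, 5, 6, 8, 11, 14, 16, 17, 36

Patience tails give the LIS length; then backtrack through the dp parents:
2 → extends → [2]
5 → extends → [2, 5]
6 → extends → [2, 5, 6]
5 → already a tail → [2, 5, 6]
8 → extends → [2, 5, 6, 8]
11 → extends → [2, 5, 6, 8, 11]
14 → extends → [2, 5, 6, 8, 11, 14]
16 → extends → [2, 5, 6, 8, 11, 14, 16]
17 → extends → [2, 5, 6, 8, 11, 14, 16, 17]
36 → extends → [2, 5, 6, 8, 11, 14, 16, 17, 36]
31 → replaces 36 → [2, 5, 6, 8, 11, 14, 16, 17, 31]
18 → replaces 31 → [2, 5, 6, 8, 11, 14, 16, 17, 18]
Length 9; one witness is 2, 5, 6, 8, 11, 14, 16, 17, 36.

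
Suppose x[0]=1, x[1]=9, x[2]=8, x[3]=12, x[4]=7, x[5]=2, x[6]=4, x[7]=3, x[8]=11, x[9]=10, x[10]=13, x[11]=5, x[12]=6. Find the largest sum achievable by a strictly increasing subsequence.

35

Let S[i] be the best sum of a strictly increasing subsequence ending at i:
i:      0  1  2  3  4  5  6  7  8  9 10 11 12
x[i]:   1  9  8 12  7  2  4  3 11 10 13  5  6
S:      1 10  9 22  8  3  7  6 21 20 35 12 18
Maximum is 35 (e.g. 1 + 9 + 12 + 13).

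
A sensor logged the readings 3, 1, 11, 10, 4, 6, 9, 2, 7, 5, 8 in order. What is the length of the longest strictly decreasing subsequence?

Let dp[i] be the longest strictly decreasing subsequence ending at i:
i:      1  2  3  4  5  6  7  8  9 10 11
a[i]:   3  1 11 10  4  6  9  2  7  5  8
dp:     1  2  1  2  3  3  3  4  4  5  4
Maximum is 5.

5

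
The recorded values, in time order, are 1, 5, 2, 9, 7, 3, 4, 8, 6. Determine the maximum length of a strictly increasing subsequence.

5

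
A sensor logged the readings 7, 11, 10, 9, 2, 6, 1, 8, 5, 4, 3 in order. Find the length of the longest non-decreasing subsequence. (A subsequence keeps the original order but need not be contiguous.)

Let dp[i] be the length of the longest such subsequence ending at index i:
i:      1  2  3  4  5  6  7  8  9 10 11
a[i]:   7 11 10  9  2  6  1  8  5  4  3
dp:     1  2  2  2  1  2  1  3  2  2  2
Maximum dp value is 3.

3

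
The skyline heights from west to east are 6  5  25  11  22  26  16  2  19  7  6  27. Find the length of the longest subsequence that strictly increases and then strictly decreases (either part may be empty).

7

inc[i] = longest strictly increasing subsequence ending at i; dec[i] = longest strictly decreasing subsequence starting at i:
i:      1  2  3  4  5  6  7  8  9 10 11 12
a[i]:   6  5 25 11 22 26 16  2 19  7  6 27
inc:    1  1  2  2  3  4  3  1  4  2  2  5
dec:    3  2  5  3  4  4  3  1  3  2  1  1
Best peak at i=6 (value 26): inc=4, dec=4, length 4+4−1 = 7.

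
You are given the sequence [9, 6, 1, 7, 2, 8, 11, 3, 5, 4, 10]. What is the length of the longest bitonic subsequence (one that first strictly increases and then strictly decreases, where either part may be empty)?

inc[i] = longest strictly increasing subsequence ending at i; dec[i] = longest strictly decreasing subsequence starting at i:
i:      1  2  3  4  5  6  7  8  9 10 11
a[i]:   9  6  1  7  2  8 11  3  5  4 10
inc:    1  1  1  2  2  3  4  3  4  4  5
dec:    4  3  1  3  1  3  3  1  2  1  1
Best peak at i=7 (value 11): inc=4, dec=3, length 4+3−1 = 6.

6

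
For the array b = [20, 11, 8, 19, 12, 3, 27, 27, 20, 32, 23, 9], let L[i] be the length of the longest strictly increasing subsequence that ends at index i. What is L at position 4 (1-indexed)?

dp[i] = 1 + max{dp[j] : j<i, b[j]<b[i]} (or 1 if no such j):
i:      1  2  3  4  5  6  7  8  9 10 11 12
b[i]:  20 11  8 19 12  3 27 27 20 32 23  9
dp:     1  1  1  2  2  1  3  3  3  4  4  2
At index 4 the value is 2.

2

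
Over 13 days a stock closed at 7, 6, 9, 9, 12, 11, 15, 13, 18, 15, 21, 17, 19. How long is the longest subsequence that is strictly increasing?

7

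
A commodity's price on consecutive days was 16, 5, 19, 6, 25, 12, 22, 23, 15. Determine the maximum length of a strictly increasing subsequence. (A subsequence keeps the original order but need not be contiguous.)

5

Let dp[i] be the length of the longest such subsequence ending at index i:
i:      1  2  3  4  5  6  7  8  9
a[i]:  16  5 19  6 25 12 22 23 15
dp:     1  1  2  2  3  3  4  5  4
Maximum dp value is 5.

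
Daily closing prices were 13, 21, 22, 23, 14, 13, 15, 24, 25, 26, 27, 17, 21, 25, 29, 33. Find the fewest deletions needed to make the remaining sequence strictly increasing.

6

Fewest deletions = n − (longest strictly increasing subsequence).
i:      1  2  3  4  5  6  7  8  9 10 11 12 13 14 15 16
a[i]:  13 21 22 23 14 13 15 24 25 26 27 17 21 25 29 33
dp:     1  2  3  4  2  1  3  5  6  7  8  4  5  6  9 10
max dp = 10, so deletions = 16 − 10 = 6.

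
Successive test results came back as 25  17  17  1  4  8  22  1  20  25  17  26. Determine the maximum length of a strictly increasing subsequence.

6

Let dp[i] be the length of the longest such subsequence ending at index i:
i:      1  2  3  4  5  6  7  8  9 10 11 12
a[i]:  25 17 17  1  4  8 22  1 20 25 17 26
dp:     1  1  1  1  2  3  4  1  4  5  4  6
Maximum dp value is 6.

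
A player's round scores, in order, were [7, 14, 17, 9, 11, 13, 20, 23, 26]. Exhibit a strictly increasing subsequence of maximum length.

7, 9, 11, 13, 20, 23, 26

Patience tails give the LIS length; then backtrack through the dp parents:
7 → extends → [7]
14 → extends → [7, 14]
17 → extends → [7, 14, 17]
9 → replaces 14 → [7, 9, 17]
11 → replaces 17 → [7, 9, 11]
13 → extends → [7, 9, 11, 13]
20 → extends → [7, 9, 11, 13, 20]
23 → extends → [7, 9, 11, 13, 20, 23]
26 → extends → [7, 9, 11, 13, 20, 23, 26]
Length 7; one witness is 7, 9, 11, 13, 20, 23, 26.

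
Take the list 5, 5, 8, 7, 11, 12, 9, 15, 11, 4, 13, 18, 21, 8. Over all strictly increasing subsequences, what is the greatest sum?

90

Let S[i] be the best sum of a strictly increasing subsequence ending at i:
i:      1  2  3  4  5  6  7  8  9 10 11 12 13 14
a[i]:   5  5  8  7 11 12  9 15 11  4 13 18 21  8
S:      5  5 13 12 24 36 22 51 33  4 49 69 90 20
Maximum is 90 (e.g. 5 + 8 + 11 + 12 + 15 + 18 + 21).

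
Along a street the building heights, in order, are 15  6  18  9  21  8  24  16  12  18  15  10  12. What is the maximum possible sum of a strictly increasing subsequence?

78

Let S[i] be the best sum of a strictly increasing subsequence ending at i:
i:      1  2  3  4  5  6  7  8  9 10 11 12 13
a[i]:  15  6 18  9 21  8 24 16 12 18 15 10 12
S:     15  6 33 15 54 14 78 31 27 49 42 25 37
Maximum is 78 (e.g. 15 + 18 + 21 + 24).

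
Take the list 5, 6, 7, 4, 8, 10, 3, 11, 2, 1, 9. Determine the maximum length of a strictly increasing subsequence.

6

Let dp[i] be the length of the longest such subsequence ending at index i:
i:      1  2  3  4  5  6  7  8  9 10 11
a[i]:   5  6  7  4  8 10  3 11  2  1  9
dp:     1  2  3  1  4  5  1  6  1  1  5
Maximum dp value is 6.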